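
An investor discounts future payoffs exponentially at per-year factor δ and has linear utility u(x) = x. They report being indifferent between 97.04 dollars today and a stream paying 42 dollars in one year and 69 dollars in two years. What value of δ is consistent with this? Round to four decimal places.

δ ≈ 0.9200

Equating present values: 97.04 = 42δ + 69δ².
So 69δ² + 42δ − 97.04 = 0.
By the quadratic formula (taking the positive root), δ = (−42 + √28547.04) / 138 ≈ 0.9200.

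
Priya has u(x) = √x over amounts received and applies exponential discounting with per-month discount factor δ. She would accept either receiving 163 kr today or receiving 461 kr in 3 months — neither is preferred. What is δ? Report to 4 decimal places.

Equating discounted utilities: u(163) = δ^3·u(461) ⇒ δ^3 = u(163)/u(461).
Since u(x) = √x, δ^3 = √(163/461) = 0.59463.
So δ = 0.59463^(1/3) ≈ 0.8409.

δ ≈ 0.8409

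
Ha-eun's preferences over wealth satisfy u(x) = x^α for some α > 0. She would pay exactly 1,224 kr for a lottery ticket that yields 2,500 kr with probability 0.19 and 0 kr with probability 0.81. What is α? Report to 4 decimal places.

The lottery's expected utility is 0.19·u(2500) + 0.81·u(0) = 0.19·2500^α (since u(0) = 0 for α > 0).
Indifference: 1224^α = 0.19·2500^α, so (1224/2500)^α = 0.19.
Take logs: α = ln 0.19 / ln(1224/2500) ≈ 2.325412.

α ≈ 2.3254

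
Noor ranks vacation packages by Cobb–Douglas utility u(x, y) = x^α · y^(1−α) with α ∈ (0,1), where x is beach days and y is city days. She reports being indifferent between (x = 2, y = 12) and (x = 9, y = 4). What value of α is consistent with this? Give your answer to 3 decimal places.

α ≈ 0.422

The Cobb–Douglas utilities coincide, so 2^α·12^(1−α) = 9^α·4^(1−α).
(2/9)^α = (4/12)^(1−α); take logs: α·ln(2/9) = (1−α)·ln(4/12), i.e. α·-1.504077 = (1−α)·-1.098612.
So α/(1−α) = (-1.098612)/(-1.504077) = 0.730423, and α = 0.730423/1.730423 ≈ 0.422.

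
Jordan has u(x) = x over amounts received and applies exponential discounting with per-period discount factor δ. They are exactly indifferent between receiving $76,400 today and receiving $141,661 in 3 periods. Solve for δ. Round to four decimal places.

Indifference means u(76400) = δ^3 · u(141661), so δ^3 = u(76400)/u(141661).
With u(x) = x: δ^3 = 76400/141661 = 0.53932.
So δ = 0.53932^(1/3) ≈ 0.8140.

δ ≈ 0.8140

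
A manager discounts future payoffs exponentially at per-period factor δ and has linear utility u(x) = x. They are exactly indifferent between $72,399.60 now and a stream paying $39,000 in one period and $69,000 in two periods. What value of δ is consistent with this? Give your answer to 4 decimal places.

δ ≈ 0.7800

The stream is worth 39000δ + 69000δ² today, so 39000δ + 69000δ² = 72399.60.
Rearranged: 69000δ² + 39000δ − 72399.60 = 0.
By the quadratic formula (taking the positive root), δ = (−39000 + √21503289600.00) / 138000 ≈ 0.7800.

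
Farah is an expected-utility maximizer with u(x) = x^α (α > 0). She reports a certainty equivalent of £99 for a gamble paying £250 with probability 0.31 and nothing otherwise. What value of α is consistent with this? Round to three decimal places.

α ≈ 1.264

Since u(0) = 0, the lottery's EU is 0.31·250^α.
Indifference: 99^α = 0.31·250^α, so (99/250)^α = 0.31.
Taking logs: α·ln(99/250) = ln(0.31), so α = -1.171183 / -0.926341 ≈ 1.264.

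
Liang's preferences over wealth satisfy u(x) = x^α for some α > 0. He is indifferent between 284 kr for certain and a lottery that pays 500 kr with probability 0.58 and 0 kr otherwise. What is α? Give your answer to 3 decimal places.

Since u(0) = 0, the lottery's EU is 0.58·500^α.
Setting u(284) equal to that: 284^α = 0.58·500^α ⇒ (284/500)^α = 0.58.
Taking logs: α·ln(284/500) = ln(0.58), so α = -0.544727 / -0.565634 ≈ 0.963.

α ≈ 0.963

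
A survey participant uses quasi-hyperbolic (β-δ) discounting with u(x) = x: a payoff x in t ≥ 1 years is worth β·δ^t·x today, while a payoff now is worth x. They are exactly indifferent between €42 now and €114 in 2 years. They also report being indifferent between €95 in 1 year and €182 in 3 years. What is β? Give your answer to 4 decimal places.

Both payoffs in the second observation are in the future, so β drops out: δ^1·95 = δ^3·182 ⇒ δ^2 = 95/182 = 0.52198, so δ = 0.72248.
Substituting δ into 42 = β·δ^2·114: β = 42/(59.505) ≈ 0.7058.

β ≈ 0.7058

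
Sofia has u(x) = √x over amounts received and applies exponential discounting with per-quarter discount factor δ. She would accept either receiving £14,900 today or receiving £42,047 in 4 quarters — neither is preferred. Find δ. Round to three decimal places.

δ ≈ 0.878

The payoff in 4 quarters is discounted by δ^4, so u(14900) = δ^4·u(42047) and δ^4 = u(14900)/u(42047).
With u(x) = √x: δ^4 = √14900/√42047 = √(14900/42047) = 0.59529.
Hence δ = (0.59529)^(1/4) = 0.87838.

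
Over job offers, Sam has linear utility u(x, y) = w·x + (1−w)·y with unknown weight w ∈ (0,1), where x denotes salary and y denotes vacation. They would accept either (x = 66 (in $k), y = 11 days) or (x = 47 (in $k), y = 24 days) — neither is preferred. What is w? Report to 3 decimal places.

w = 0.406

Equating utilities: w·66 + (1−w)·11 = w·47 + (1−w)·24.
w·(66−47) = (1−w)·(24−11), i.e. w·19 = (1−w)·13.
The marginal rate of substitution is 13/19, so w = 13/(19+13) = 0.406.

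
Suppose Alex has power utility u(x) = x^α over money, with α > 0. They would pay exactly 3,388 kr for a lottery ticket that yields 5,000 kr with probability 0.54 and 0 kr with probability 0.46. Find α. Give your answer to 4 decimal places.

α ≈ 1.5832

EU(lottery) = 0.54·5000^α + 0.46·0 = 0.54·5000^α.
Indifference: 3388^α = 0.54·5000^α, so (3388/5000)^α = 0.54.
Take logs: α = ln 0.54 / ln(3388/5000) ≈ 1.583220.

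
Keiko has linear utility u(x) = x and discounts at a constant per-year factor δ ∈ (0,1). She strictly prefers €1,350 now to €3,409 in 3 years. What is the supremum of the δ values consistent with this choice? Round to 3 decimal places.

Under u(x) = x this choice says 1350 > δ^3·3409.
Dividing by 3409: δ^3 < 0.39601. Both sides are positive, so the cube root keeps the direction.
δ < (1350/3409)^(1/3) ≈ 0.734.

δ < 0.734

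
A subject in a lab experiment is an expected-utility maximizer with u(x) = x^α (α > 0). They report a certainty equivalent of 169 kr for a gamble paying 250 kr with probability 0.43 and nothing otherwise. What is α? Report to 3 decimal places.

EU(lottery) = 0.43·250^α + 0.57·0 = 0.43·250^α.
Indifference: 169^α = 0.43·250^α, so (169/250)^α = 0.43.
Take logs: α = ln 0.43 / ln(169/250) ≈ 2.15539.

α ≈ 2.155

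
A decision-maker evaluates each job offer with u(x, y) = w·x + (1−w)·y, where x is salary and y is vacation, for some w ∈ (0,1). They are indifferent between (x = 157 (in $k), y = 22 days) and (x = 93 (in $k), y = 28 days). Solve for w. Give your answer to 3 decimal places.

Equating utilities: w·157 + (1−w)·22 = w·93 + (1−w)·28.
Rearranging, 64·w − 6·(1−w) = 0.
The marginal rate of substitution is 6/64, so w = 6/(64+6) = 0.086.

w = 0.086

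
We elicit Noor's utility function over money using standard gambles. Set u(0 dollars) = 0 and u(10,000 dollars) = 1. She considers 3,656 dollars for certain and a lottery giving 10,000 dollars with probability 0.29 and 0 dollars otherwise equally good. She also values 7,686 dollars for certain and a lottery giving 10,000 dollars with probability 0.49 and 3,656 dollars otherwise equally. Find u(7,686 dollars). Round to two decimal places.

0.64

From the first indifference, u(3,656 dollars) = 0.29·u(10,000 dollars) + 0.71·u(0 dollars) = 0.29·1 + 0.71·0 = 0.29.
The second indifference gives u(7,686 dollars) = 0.49·u(10,000 dollars) + 0.51·u(3,656 dollars) = 0.49·1.00 + 0.51·0.29 = 0.6379.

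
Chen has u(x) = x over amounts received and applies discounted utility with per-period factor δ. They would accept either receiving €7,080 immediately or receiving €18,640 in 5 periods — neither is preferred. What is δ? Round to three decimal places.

The payoff in 5 periods is discounted by δ^5, so u(7080) = δ^5·u(18640) and δ^5 = u(7080)/u(18640).
With u(x) = x: δ^5 = 7080/18640 = 0.37983.
Taking the 5th root: δ = 0.37983^(1/5) ≈ 0.824.

δ ≈ 0.824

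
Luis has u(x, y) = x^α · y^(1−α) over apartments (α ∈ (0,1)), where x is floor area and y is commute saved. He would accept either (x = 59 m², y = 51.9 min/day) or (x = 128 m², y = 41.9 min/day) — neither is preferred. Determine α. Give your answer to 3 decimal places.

Indifference: 59^α · 51.9^(1−α) = 128^α · 41.9^(1−α).
(59/128)^α = (41.9/51.9)^(1−α); take logs: α·ln(59/128) = (1−α)·ln(41.9/51.9), i.e. α·-0.774493 = (1−α)·-0.214033.
So α/(1−α) = (-0.214033)/(-0.774493) = 0.276352, and α = 0.276352/1.276352 ≈ 0.217.

α ≈ 0.217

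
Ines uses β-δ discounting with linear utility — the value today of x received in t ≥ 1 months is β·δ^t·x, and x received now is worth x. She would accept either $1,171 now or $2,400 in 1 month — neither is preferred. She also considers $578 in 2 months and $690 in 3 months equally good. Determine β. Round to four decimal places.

From the later pair, β·δ^2·578 = β·δ^3·690; dividing through, δ = 578/690 = 0.83768.
The first indifference: 1171 = β·δ·2400, so β = 1171/(δ·2400) = 1171/(0.83768·2400) ≈ 0.5825.

β ≈ 0.5825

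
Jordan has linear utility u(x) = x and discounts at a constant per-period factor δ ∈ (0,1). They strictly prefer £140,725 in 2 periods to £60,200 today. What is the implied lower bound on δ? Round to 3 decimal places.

δ > 0.654

Under u(x) = x this choice says 60200 < δ^2·140725.
So δ^2 > 60200/140725 = 0.42778; taking the square root of both positive sides preserves the inequality.
δ > (60200/140725)^(1/2) ≈ 0.654.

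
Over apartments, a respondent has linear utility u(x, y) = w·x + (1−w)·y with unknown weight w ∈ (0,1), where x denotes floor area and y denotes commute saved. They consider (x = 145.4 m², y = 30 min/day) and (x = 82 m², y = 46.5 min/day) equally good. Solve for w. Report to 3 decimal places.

w = 0.207

Equating utilities: w·145.4 + (1−w)·30 = w·82 + (1−w)·46.5.
Rearranging, 63.4·w − 16.5·(1−w) = 0.
Hence w = 16.5/(63.4+16.5) = 16.5/79.9 = 0.207.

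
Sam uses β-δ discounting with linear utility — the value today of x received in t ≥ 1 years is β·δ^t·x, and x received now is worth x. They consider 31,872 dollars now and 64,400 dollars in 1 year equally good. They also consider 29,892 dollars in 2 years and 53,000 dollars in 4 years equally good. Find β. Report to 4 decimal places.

Both payoffs in the second observation are in the future, so β drops out: δ^2·29892 = δ^4·53000 ⇒ δ^2 = 29892/53000 = 0.56400, so δ = 0.75100.
The first indifference: 31872 = β·δ·64400, so β = 31872/(δ·64400) = 31872/(0.75100·64400) ≈ 0.6590.

β ≈ 0.6590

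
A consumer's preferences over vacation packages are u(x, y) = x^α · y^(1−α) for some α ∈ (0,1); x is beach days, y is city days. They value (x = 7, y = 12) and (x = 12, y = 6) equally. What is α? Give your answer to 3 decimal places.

α ≈ 0.563

The Cobb–Douglas utilities coincide, so 7^α·12^(1−α) = 12^α·6^(1−α).
(7/12)^α = (6/12)^(1−α); take logs: α·ln(7/12) = (1−α)·ln(6/12), i.e. α·-0.538997 = (1−α)·-0.693147.
Thus α·(-1.232144) = -0.693147, so α = -0.693147/-1.232144 ≈ 0.563.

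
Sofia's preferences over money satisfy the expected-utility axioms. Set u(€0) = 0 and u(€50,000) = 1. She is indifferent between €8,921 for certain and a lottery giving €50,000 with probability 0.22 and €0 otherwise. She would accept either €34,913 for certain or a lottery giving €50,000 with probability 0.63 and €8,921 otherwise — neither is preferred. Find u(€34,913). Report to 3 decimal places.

From the first indifference, u(€8,921) = 0.22·u(€50,000) + 0.78·u(€0) = 0.22·1 + 0.78·0 = 0.22.
Chaining: u(€34,913) = 0.63·1.00 + 0.37·0.22 = 0.7114.

0.711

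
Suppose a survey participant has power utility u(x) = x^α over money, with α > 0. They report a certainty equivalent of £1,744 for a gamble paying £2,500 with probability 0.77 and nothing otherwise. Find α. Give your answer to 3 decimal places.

α ≈ 0.726

The lottery's expected utility is 0.77·u(2500) + 0.23·u(0) = 0.77·2500^α (since u(0) = 0 for α > 0).
Setting u(1744) equal to that: 1744^α = 0.77·2500^α ⇒ (1744/2500)^α = 0.77.
Taking logs: α·ln(1744/2500) = ln(0.77), so α = -0.261365 / -0.360109 ≈ 0.726.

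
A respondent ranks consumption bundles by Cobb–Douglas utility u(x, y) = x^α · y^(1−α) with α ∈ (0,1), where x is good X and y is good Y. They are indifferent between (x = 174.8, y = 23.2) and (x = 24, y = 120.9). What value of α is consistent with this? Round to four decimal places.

α ≈ 0.4540

Indifference: 174.8^α · 23.2^(1−α) = 24^α · 120.9^(1−α).
(174.8/24)^α = (120.9/23.2)^(1−α); take logs: α·ln(174.8/24) = (1−α)·ln(120.9/23.2), i.e. α·1.9855886 = (1−α)·1.6508115.
So α/(1−α) = (1.6508115)/(1.9855886) = 0.8313965, and α = 0.8313965/1.8313965 ≈ 0.4540.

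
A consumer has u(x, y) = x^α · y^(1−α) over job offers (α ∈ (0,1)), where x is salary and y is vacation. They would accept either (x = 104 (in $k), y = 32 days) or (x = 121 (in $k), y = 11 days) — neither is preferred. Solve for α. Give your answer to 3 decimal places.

α ≈ 0.876

Set the two utilities equal: 104^α·32^(1−α) = 121^α·11^(1−α).
Taking logs: α·ln 104 + (1−α)·ln 32 = α·ln 121 + (1−α)·ln 11, i.e. α·-0.151400 = (1−α)·-1.067841.
So α/(1−α) = (-1.067841)/(-0.151400) = 7.053111, and α = 7.053111/8.053111 ≈ 0.876.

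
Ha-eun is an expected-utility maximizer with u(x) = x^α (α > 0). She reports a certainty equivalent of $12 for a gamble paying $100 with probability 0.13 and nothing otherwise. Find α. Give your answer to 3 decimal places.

α ≈ 0.962

EU(lottery) = 0.13·100^α + 0.87·0 = 0.13·100^α.
Equating: 12^α = 0.13·100^α, i.e. 0.1200^α = 0.13.
Take logs: α = ln 0.13 / ln(12/100) ≈ 0.96225.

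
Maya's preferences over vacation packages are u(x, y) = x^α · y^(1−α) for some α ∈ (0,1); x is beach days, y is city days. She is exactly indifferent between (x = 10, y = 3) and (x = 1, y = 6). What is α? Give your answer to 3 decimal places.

Indifference: 10^α · 3^(1−α) = 1^α · 6^(1−α).
Rearrange to (10/1)^α = (6/3)^(1−α) and take logs: α·2.302585 = (1−α)·0.693147.
Thus α·(2.995732) = 0.693147, so α = 0.693147/2.995732 ≈ 0.231.

α ≈ 0.231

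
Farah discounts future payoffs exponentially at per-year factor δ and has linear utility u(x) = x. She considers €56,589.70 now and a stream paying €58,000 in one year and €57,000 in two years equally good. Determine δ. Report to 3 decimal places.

δ ≈ 0.610

Present value of the stream is 58000·δ + 57000·δ². Indifference gives 58000δ + 57000δ² = 56589.70.
That is, 57000δ² + 58000δ − 56589.70 = 0, a quadratic in δ.
δ = (−58000 + √(58000² + 4·57000·56589.70)) / (2·57000) = (−58000 + √16266451600.00) / 114000 ≈ 0.610.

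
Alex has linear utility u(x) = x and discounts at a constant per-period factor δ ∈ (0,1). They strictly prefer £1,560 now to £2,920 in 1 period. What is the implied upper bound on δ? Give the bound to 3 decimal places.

δ < 0.534

Comparing present values: 1560 > δ·2920.
So δ < 1560/2920 = 0.53425.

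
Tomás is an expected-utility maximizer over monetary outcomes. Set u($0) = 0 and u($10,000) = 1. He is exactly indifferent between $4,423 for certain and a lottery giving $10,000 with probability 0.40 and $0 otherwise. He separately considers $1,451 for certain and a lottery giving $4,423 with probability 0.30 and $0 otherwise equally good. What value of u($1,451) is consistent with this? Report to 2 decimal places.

The first gamble pins u($4,423): it must equal 0.40·1 + 0.60·0 = 0.40.
Chaining: u($1,451) = 0.30·0.40 + 0.70·0.00 = 0.1200.

0.12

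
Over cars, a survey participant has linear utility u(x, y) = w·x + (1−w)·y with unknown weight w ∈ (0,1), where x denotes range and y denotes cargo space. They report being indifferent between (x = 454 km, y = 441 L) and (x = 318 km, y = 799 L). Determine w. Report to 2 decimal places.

w = 0.72

u(454,441) = u(318,799) means w·454 + (1−w)·441 = w·318 + (1−w)·799.
Rearranging, 136·w − 358·(1−w) = 0.
Hence w = 358/(136+358) = 358/494 = 0.72.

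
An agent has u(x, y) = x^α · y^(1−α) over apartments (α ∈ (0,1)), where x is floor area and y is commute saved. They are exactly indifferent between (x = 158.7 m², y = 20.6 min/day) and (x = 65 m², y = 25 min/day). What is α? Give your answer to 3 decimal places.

Indifference: 158.7^α · 20.6^(1−α) = 65^α · 25^(1−α).
(158.7/65)^α = (25/20.6)^(1−α); take logs: α·ln(158.7/65) = (1−α)·ln(25/20.6), i.e. α·0.892628 = (1−α)·0.193585.
With A = 0.892628 and B = 0.193585: α·A = (1−α)·B, so α = B/(A+B) = 0.193585/1.086213 ≈ 0.178.

α ≈ 0.178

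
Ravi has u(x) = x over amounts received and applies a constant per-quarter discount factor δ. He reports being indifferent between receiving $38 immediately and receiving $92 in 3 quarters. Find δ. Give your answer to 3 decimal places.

Indifference means u(38) = δ^3 · u(92), so δ^3 = u(38)/u(92).
With u(x) = x: δ^3 = 38/92 = 0.41304.
So δ = 0.41304^(1/3) ≈ 0.745.

δ ≈ 0.745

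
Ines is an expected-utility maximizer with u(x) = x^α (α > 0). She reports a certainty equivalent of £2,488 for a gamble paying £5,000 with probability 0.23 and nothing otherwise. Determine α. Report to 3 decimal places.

Since u(0) = 0, the lottery's EU is 0.23·5000^α.
Equating: 2488^α = 0.23·5000^α, i.e. 0.4976^α = 0.23.
α = ln(0.23) / ln(2488/5000) = -1.469676/-0.697959 ≈ 2.106.

α ≈ 2.106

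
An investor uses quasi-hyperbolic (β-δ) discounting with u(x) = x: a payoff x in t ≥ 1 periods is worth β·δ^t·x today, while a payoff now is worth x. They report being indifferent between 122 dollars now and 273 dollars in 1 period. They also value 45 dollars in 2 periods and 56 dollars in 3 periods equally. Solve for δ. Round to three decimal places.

Both payoffs in the second observation are in the future, so β drops out: δ^2·45 = δ^3·56 ⇒ δ = 45/56 = 0.80357.

δ ≈ 0.804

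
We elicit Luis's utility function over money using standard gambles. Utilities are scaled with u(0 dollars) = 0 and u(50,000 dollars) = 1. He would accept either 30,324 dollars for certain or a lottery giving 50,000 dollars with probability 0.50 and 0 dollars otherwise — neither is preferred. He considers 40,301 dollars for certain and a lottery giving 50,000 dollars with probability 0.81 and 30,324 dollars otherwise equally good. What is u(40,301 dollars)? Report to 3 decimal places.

From the first indifference, u(30,324 dollars) = 0.50·u(50,000 dollars) + 0.50·u(0 dollars) = 0.50·1 + 0.50·0 = 0.50.
Chaining: u(40,301 dollars) = 0.81·1.00 + 0.19·0.50 = 0.9050.

0.905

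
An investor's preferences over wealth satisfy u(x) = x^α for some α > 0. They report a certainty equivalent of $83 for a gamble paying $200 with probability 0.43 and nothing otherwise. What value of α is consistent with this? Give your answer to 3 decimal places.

α ≈ 0.960

The lottery's expected utility is 0.43·u(200) + 0.57·u(0) = 0.43·200^α (since u(0) = 0 for α > 0).
Indifference: 83^α = 0.43·200^α, so (83/200)^α = 0.43.
Taking logs: α·ln(83/200) = ln(0.43), so α = -0.843970 / -0.879477 ≈ 0.960.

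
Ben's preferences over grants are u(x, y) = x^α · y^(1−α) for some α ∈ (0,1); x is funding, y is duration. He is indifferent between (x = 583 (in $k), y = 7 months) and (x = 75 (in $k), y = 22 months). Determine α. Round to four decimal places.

The Cobb–Douglas utilities coincide, so 583^α·7^(1−α) = 75^α·22^(1−α).
(583/75)^α = (22/7)^(1−α); take logs: α·ln(583/75) = (1−α)·ln(22/7), i.e. α·2.0506991 = (1−α)·1.1451323.
So α/(1−α) = (1.1451323)/(2.0506991) = 0.5584107, and α = 0.5584107/1.5584107 ≈ 0.3583.

α ≈ 0.3583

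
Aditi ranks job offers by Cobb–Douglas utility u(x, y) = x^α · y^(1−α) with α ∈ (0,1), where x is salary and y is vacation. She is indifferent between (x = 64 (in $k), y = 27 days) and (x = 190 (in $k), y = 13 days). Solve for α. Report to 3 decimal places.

α ≈ 0.402

Indifference: 64^α · 27^(1−α) = 190^α · 13^(1−α).
Rearrange to (64/190)^α = (13/27)^(1−α) and take logs: α·-1.088141 = (1−α)·-0.730888.
Thus α·(-1.819029) = -0.730888, so α = -0.730888/-1.819029 ≈ 0.402.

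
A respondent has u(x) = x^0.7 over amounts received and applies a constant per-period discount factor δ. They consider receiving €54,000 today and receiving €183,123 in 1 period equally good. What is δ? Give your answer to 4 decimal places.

Equating discounted utilities: u(54000) = δ·u(183123) ⇒ δ = u(54000)/u(183123).
Since u(x) = x^0.7, δ = (54000/183123)^0.7 = 0.29488^0.7 = 0.42536.

δ ≈ 0.4254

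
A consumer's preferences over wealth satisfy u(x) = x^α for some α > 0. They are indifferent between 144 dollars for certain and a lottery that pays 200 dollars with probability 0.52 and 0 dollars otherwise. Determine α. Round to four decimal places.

Since u(0) = 0, the lottery's EU is 0.52·200^α.
Setting u(144) equal to that: 144^α = 0.52·200^α ⇒ (144/200)^α = 0.52.
Taking logs: α·ln(144/200) = ln(0.52), so α = -0.6539265 / -0.3285041 ≈ 1.9906.

α ≈ 1.9906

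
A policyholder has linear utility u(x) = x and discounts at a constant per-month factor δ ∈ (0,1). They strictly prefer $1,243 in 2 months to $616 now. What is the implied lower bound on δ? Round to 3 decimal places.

δ > 0.704

Comparing present values: 616 < δ^2·1243.
So δ^2 > 616/1243 = 0.49558; taking the square root of both positive sides preserves the inequality.
δ > 0.49558^(1/2) = 0.704.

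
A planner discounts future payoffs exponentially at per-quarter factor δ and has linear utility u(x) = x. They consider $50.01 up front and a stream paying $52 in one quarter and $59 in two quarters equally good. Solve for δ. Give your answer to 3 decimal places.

The stream is worth 52δ + 59δ² today, so 52δ + 59δ² = 50.01.
Rearranged: 59δ² + 52δ − 50.01 = 0.
δ = (−52 + √(52² + 4·59·50.01)) / (2·59) = (−52 + √14506.36) / 118 ≈ 0.580.

δ ≈ 0.580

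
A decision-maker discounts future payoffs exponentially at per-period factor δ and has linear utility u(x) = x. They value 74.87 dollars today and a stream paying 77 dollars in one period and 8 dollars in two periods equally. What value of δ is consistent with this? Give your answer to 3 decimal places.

Equating present values: 74.87 = 77δ + 8δ².
So 8δ² + 77δ − 74.87 = 0.
δ = (−77 + √(77² + 4·8·74.87)) / (2·8) = (−77 + √8324.84) / 16 ≈ 0.890.

δ ≈ 0.890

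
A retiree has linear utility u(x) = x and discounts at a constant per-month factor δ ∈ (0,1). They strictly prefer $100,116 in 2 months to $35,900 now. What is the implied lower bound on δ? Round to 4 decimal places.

δ > 0.5988

Comparing present values: 35900 < δ^2·100116.
Dividing by 100116: δ^2 > 0.35858. Both sides are positive, so the square root keeps the direction.
δ > 0.35858^(1/2) = 0.5988.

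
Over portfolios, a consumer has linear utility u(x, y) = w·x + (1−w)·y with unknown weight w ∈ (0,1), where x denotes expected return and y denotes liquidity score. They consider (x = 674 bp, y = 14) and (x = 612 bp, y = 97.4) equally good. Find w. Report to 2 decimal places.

w = 0.57

Equating utilities: w·674 + (1−w)·14 = w·612 + (1−w)·97.4.
w·(674−612) = (1−w)·(97.4−14), i.e. w·62 = (1−w)·83.4.
So w/(1−w) = 83.4/62 = 1.3452, giving w = 83.4/(62+83.4) = 0.57.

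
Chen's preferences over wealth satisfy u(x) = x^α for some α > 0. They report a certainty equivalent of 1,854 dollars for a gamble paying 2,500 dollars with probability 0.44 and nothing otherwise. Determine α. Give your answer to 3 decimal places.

EU(lottery) = 0.44·2500^α + 0.56·0 = 0.44·2500^α.
Setting u(1854) equal to that: 1854^α = 0.44·2500^α ⇒ (1854/2500)^α = 0.44.
Taking logs: α·ln(1854/2500) = ln(0.44), so α = -0.820981 / -0.298945 ≈ 2.746.

α ≈ 2.746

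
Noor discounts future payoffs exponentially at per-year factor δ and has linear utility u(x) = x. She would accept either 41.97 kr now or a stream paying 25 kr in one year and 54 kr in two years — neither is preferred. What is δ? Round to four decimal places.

δ ≈ 0.6800

Equating present values: 41.97 = 25δ + 54δ².
So 54δ² + 25δ − 41.97 = 0.
δ = (−25 + √(25² + 4·54·41.97)) / (2·54) = (−25 + √9690.52) / 108 ≈ 0.6800.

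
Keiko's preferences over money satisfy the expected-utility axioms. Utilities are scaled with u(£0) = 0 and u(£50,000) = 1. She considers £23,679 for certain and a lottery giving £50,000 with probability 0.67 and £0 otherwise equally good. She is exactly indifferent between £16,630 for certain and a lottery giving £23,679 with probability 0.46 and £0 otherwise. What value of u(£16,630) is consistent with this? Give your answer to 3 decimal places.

From the first indifference, u(£23,679) = 0.67·u(£50,000) + 0.33·u(£0) = 0.67·1 + 0.33·0 = 0.67.
Then u(£16,630) = 0.46·u(£23,679) + 0.54·u(£0) = 0.46·0.67 + 0.54·0.00 = 0.3082.

0.308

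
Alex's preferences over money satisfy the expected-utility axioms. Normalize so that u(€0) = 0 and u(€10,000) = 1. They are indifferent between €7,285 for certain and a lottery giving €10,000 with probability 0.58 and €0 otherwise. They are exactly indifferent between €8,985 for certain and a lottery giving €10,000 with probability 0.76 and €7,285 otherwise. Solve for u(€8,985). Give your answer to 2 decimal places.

From the first indifference, u(€7,285) = 0.58·u(€10,000) + 0.42·u(€0) = 0.58·1 + 0.42·0 = 0.58.
The second indifference gives u(€8,985) = 0.76·u(€10,000) + 0.24·u(€7,285) = 0.76·1.00 + 0.24·0.58 = 0.8992.

0.90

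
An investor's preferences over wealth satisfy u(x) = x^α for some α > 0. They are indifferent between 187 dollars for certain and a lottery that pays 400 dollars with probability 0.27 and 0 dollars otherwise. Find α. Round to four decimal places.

The lottery's expected utility is 0.27·u(400) + 0.73·u(0) = 0.27·400^α (since u(0) = 0 for α > 0).
Setting u(187) equal to that: 187^α = 0.27·400^α ⇒ (187/400)^α = 0.27.
Taking logs: α·ln(187/400) = ln(0.27), so α = -1.3093333 / -0.7603559 ≈ 1.7220.

α ≈ 1.7220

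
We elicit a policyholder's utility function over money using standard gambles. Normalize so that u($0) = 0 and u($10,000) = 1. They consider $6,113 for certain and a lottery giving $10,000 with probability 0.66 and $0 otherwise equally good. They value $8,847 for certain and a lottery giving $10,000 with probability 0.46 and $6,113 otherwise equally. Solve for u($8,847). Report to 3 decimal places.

From the first indifference, u($6,113) = 0.66·u($10,000) + 0.34·u($0) = 0.66·1 + 0.34·0 = 0.66.
Chaining: u($8,847) = 0.46·1.00 + 0.54·0.66 = 0.8164.

0.816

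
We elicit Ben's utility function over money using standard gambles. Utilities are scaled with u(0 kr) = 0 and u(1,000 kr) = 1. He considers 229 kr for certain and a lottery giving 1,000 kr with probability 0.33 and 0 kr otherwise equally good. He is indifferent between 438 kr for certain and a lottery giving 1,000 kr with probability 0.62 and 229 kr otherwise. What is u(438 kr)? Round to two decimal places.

The first gamble pins u(229 kr): it must equal 0.33·1 + 0.67·0 = 0.33.
The second indifference gives u(438 kr) = 0.62·u(1,000 kr) + 0.38·u(229 kr) = 0.62·1.00 + 0.38·0.33 = 0.7454.

0.75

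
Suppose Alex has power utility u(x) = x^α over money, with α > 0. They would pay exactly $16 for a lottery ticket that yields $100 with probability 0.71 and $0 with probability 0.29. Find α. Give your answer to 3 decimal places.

α ≈ 0.187

The lottery's expected utility is 0.71·u(100) + 0.29·u(0) = 0.71·100^α (since u(0) = 0 for α > 0).
Setting u(16) equal to that: 16^α = 0.71·100^α ⇒ (16/100)^α = 0.71.
Taking logs: α·ln(16/100) = ln(0.71), so α = -0.342490 / -1.832581 ≈ 0.187.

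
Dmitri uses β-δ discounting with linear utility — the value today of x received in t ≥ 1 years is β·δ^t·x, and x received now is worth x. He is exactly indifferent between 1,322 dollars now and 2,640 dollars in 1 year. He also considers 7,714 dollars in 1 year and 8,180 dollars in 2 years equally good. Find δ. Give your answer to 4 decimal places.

The second indifference involves only future payoffs, so β cancels: β·δ^1·7714 = β·δ^2·8180, giving δ = 7714/8180 = 0.94303.

δ ≈ 0.9430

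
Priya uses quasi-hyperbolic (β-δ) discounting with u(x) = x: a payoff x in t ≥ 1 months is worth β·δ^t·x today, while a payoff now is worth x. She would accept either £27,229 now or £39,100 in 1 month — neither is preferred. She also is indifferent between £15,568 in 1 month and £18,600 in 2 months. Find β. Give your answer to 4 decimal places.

β ≈ 0.8320

The second indifference involves only future payoffs, so β cancels: β·δ^1·15568 = β·δ^2·18600, giving δ = 15568/18600 = 0.83699.
Now use the now-vs-future pair: 27229 = β·δ·39100 gives β = 27229/(0.83699·39100) ≈ 0.8320.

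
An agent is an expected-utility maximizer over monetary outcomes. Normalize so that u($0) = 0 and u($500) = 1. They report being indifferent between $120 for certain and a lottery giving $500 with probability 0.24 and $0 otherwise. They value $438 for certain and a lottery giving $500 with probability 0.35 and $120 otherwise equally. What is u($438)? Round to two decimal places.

First, u($120) = 0.24·u($500) + 0.76·u($0) = 0.24.
Chaining: u($438) = 0.35·1.00 + 0.65·0.24 = 0.5060.

0.51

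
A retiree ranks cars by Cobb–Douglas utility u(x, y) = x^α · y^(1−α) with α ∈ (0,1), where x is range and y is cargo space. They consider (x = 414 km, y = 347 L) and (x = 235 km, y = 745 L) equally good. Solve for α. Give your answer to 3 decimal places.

α ≈ 0.574

Indifference: 414^α · 347^(1−α) = 235^α · 745^(1−α).
Rearrange to (414/235)^α = (745/347)^(1−α) and take logs: α·0.566280 = (1−α)·0.764059.
With A = 0.566280 and B = 0.764059: α·A = (1−α)·B, so α = B/(A+B) = 0.764059/1.330339 ≈ 0.574.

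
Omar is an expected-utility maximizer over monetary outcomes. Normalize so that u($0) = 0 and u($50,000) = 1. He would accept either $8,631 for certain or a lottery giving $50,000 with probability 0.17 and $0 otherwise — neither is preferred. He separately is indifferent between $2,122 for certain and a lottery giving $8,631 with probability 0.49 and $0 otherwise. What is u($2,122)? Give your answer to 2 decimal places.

From the first indifference, u($8,631) = 0.17·u($50,000) + 0.83·u($0) = 0.17·1 + 0.83·0 = 0.17.
The second indifference gives u($2,122) = 0.49·u($8,631) + 0.51·u($0) = 0.49·0.17 + 0.51·0.00 = 0.0833.

0.08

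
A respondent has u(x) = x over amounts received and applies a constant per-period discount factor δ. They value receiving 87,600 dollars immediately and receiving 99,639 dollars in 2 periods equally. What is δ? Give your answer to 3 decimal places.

The payoff in 2 periods is discounted by δ^2, so u(87600) = δ^2·u(99639) and δ^2 = u(87600)/u(99639).
With u(x) = x: δ^2 = 87600/99639 = 0.87917.
Hence δ = (0.87917)^(1/2) = 0.93764.

δ ≈ 0.938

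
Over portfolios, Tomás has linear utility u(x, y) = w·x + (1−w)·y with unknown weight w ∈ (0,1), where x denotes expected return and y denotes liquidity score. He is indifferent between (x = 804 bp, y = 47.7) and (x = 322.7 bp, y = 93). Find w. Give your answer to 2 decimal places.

Indifference: w·804 + (1−w)·47.7 = w·322.7 + (1−w)·93.
w·(804−322.7) = (1−w)·(93−47.7), i.e. w·481.3 = (1−w)·45.3.
So w/(1−w) = 45.3/481.3 = 0.0941, giving w = 45.3/(481.3+45.3) = 0.09.

w = 0.09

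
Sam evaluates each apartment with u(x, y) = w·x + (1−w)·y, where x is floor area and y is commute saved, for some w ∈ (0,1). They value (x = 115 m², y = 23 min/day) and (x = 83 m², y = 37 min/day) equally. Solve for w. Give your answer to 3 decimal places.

w = 0.304

u(115,23) = u(83,37) means w·115 + (1−w)·23 = w·83 + (1−w)·37.
Collecting terms: w·32 = (1−w)·14.
So w/(1−w) = 14/32 = 0.4375, giving w = 14/(32+14) = 0.304.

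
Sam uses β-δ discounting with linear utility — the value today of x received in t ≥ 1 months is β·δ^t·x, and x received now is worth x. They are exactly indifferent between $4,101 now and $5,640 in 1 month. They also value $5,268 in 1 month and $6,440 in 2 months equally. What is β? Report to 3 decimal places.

From the later pair, β·δ^1·5268 = β·δ^2·6440; dividing through, δ = 5268/6440 = 0.81801.
Now use the now-vs-future pair: 4101 = β·δ·5640 gives β = 4101/(0.81801·5640) ≈ 0.889.

β ≈ 0.889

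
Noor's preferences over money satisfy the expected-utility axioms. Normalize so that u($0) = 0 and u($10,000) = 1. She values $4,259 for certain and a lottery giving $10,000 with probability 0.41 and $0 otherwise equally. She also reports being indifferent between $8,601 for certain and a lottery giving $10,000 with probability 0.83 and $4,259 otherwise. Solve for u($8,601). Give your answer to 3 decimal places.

The first gamble pins u($4,259): it must equal 0.41·1 + 0.59·0 = 0.41.
The second indifference gives u($8,601) = 0.83·u($10,000) + 0.17·u($4,259) = 0.83·1.00 + 0.17·0.41 = 0.8997.

0.900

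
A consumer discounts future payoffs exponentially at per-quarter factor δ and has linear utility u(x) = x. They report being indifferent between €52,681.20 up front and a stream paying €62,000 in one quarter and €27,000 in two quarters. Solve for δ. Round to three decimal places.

δ ≈ 0.660

Present value of the stream is 62000·δ + 27000·δ². Indifference gives 62000δ + 27000δ² = 52681.20.
Rearranged: 27000δ² + 62000δ − 52681.20 = 0.
The positive root is δ = [−62000 + √(62000² + 4·27000·52681.20)] / (2·27000) = (−62000 + 97640.000)/54000 ≈ 0.660.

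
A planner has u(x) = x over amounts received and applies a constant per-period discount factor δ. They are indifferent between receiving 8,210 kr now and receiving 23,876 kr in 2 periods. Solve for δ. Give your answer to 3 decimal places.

Equating discounted utilities: u(8210) = δ^2·u(23876) ⇒ δ^2 = u(8210)/u(23876).
With u(x) = x: δ^2 = 8210/23876 = 0.34386.
Hence δ = (0.34386)^(1/2) = 0.58640.

δ ≈ 0.586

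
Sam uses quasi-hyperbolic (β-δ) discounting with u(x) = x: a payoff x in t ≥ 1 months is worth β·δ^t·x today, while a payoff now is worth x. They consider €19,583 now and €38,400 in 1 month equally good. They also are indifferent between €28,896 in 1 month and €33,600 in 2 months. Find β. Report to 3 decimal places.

β ≈ 0.593

From the later pair, β·δ^1·28896 = β·δ^2·33600; dividing through, δ = 28896/33600 = 0.86000.
Substituting δ into 19583 = β·δ·38400: β = 19583/(33024.000) ≈ 0.593.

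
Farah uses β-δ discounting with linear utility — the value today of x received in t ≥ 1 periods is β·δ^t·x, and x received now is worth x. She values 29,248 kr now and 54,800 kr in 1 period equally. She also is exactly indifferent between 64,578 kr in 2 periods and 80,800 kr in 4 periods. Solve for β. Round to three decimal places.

β ≈ 0.597

Both payoffs in the second observation are in the future, so β drops out: δ^2·64578 = δ^4·80800 ⇒ δ^2 = 64578/80800 = 0.79923, so δ = 0.89400.
Now use the now-vs-future pair: 29248 = β·δ·54800 gives β = 29248/(0.89400·54800) ≈ 0.597.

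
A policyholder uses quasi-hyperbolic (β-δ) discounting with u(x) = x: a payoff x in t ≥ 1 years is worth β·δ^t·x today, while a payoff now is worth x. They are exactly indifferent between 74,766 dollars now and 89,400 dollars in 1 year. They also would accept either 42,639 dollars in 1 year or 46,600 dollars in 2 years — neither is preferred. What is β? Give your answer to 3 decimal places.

Both payoffs in the second observation are in the future, so β drops out: δ^1·42639 = δ^2·46600 ⇒ δ = 42639/46600 = 0.91500.
The first indifference: 74766 = β·δ·89400, so β = 74766/(δ·89400) = 74766/(0.91500·89400) ≈ 0.914.

β ≈ 0.914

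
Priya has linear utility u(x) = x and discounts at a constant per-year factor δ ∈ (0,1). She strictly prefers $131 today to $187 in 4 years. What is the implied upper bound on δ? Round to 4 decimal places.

Under u(x) = x this choice says 131 > δ^4·187.
Hence δ^4 < 131/187 = 0.70053, and x ↦ x^(1/4) is increasing on (0,∞).
δ < 0.70053^(1/4) = 0.9149.

δ < 0.9149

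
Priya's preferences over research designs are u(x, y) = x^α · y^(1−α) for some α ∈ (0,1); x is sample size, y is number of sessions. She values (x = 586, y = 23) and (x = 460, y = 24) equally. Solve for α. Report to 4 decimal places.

Indifference: 586^α · 23^(1−α) = 460^α · 24^(1−α).
Taking logs: α·ln 586 + (1−α)·ln 23 = α·ln 460 + (1−α)·ln 24, i.e. α·0.2420933 = (1−α)·0.0425596.
With A = 0.2420933 and B = 0.0425596: α·A = (1−α)·B, so α = B/(A+B) = 0.0425596/0.2846529 ≈ 0.1495.

α ≈ 0.1495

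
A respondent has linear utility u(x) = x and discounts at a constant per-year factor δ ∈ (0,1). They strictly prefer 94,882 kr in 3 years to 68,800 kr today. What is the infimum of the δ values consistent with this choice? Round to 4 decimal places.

Under u(x) = x this choice says 68800 < δ^3·94882.
Hence δ^3 > 68800/94882 = 0.72511, and x ↦ x^(1/3) is increasing on (0,∞).
δ > 0.72511^(1/3) = 0.8984.

δ > 0.8984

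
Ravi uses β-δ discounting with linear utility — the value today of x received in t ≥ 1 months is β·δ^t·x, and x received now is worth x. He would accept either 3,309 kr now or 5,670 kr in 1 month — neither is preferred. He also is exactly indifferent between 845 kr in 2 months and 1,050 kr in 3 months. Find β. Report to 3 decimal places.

β ≈ 0.725

Both payoffs in the second observation are in the future, so β drops out: δ^2·845 = δ^3·1050 ⇒ δ = 845/1050 = 0.80476.
The first indifference: 3309 = β·δ·5670, so β = 3309/(δ·5670) = 3309/(0.80476·5670) ≈ 0.725.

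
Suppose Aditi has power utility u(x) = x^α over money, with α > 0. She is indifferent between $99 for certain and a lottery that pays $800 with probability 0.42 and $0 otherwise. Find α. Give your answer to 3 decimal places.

EU(lottery) = 0.42·800^α + 0.58·0 = 0.42·800^α.
Setting u(99) equal to that: 99^α = 0.42·800^α ⇒ (99/800)^α = 0.42.
Take logs: α = ln 0.42 / ln(99/800) ≈ 0.41517.

α ≈ 0.415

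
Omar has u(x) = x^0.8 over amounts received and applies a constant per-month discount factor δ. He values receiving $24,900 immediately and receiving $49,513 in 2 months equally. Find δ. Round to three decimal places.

Indifference means u(24900) = δ^2 · u(49513), so δ^2 = u(24900)/u(49513).
With u(x) = x^0.8: δ^2 = 24900^0.8/49513^0.8 = (24900/49513)^0.8 = 0.57701.
So δ = 0.57701^(1/2) ≈ 0.760.

δ ≈ 0.760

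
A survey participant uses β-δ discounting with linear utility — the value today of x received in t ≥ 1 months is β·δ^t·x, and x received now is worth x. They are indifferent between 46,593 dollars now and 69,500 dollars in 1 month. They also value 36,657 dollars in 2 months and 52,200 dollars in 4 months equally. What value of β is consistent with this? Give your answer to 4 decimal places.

Both payoffs in the second observation are in the future, so β drops out: δ^2·36657 = δ^4·52200 ⇒ δ^2 = 36657/52200 = 0.70224, so δ = 0.83800.
The first indifference: 46593 = β·δ·69500, so β = 46593/(δ·69500) = 46593/(0.83800·69500) ≈ 0.8000.

β ≈ 0.8000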